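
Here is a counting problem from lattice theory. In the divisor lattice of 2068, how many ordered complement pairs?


Complement pair (a,b): a meet b = bottom, a join b = top.
Here: gcd(a,b)=1 and lcm(a,b)=2068, i.e. a*b=2068 with a,b coprime.
Pairs found: (1,2068), (4,517), (11,188), (44,47), ... (4 more)
Total ordered pairs: 8


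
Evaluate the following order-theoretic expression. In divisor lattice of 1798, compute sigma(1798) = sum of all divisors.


sigma(n) = sum of divisors.
Divisors of 1798: [1, 2, 29, 31, 58, 62, 899, 1798]
Sum = 2880


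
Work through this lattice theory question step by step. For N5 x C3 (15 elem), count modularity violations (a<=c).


Modular law: if a <= c then a v (b ^ c) = (a v b) ^ c.
Check all triples (a,b,c) with a <= c among 15 elements.
  e.g. a=(a,0), b=(c,0), c=(b,0): lhs=(a,0) != rhs=(b,0)
  e.g. a=(a,0), b=(c,1), c=(b,0): lhs=(a,0) != rhs=(b,0)
Total violating triples: 18


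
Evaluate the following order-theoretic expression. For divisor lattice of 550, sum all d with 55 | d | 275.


Interval [55,275] in divisors of 550: [55, 275]
Sum = 330


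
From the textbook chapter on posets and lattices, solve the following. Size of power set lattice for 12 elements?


Power set = 2^n.
2^12 = 4096


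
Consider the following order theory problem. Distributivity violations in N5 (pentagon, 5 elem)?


Distributive law: a ^ (b v c) = (a ^ b) v (a ^ c).
Check all 5^3 = 125 ordered triples (a,b,c).
  e.g. a=b, b=a, c=c: lhs=b != rhs=a
  e.g. a=b, b=c, c=a: lhs=b != rhs=a
Total violating triples: 2


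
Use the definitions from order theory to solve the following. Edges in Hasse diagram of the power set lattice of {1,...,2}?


A cover relation a -< b holds when a < b with no c strictly between.
Cover relations:
  {} -< {1}
  {} -< {2}
  {1} -< {1,2}
  {2} -< {1,2}
Total: 4


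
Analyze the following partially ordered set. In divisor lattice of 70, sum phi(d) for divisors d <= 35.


Divisors of 70 up to 35: [1, 2, 5, 7, 10, 14, 35]
phi values: [1, 1, 4, 6, 4, 6, 24]
Sum = 46


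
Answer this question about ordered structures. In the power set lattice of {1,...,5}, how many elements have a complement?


An element a is complemented if some b has a meet b = bottom, a join b = top.
every subset A has complement S\A, so all elements are complemented.
Complemented elements: {}, {1}, {2}, {3}, {4}, {5}, ... (26 more)
Count: 32


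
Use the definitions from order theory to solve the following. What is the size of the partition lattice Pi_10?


B(n) = number of set partitions of an n-element set.
B(n) satisfies the recurrence: B(n+1) = sum_k C(n,k)*B(k).
B(10) = 115975


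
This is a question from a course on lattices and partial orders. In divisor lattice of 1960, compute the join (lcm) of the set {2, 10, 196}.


In a divisor lattice, join = lcm (least common multiple).
Compute lcm iteratively: start with first element, then lcm(current, next).
Elements: [2, 10, 196]
lcm(2,10) = 10
lcm(10,196) = 980
Final lcm = 980


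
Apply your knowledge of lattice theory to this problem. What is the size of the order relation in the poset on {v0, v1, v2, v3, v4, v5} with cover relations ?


The order relation is {(a,b) : a <= b}, reflexive so it includes (a,a).
Examples: (v0,v0), (v1,v1), (v2,v2), (v3,v3), (v4,v4), ...
Total ordered pairs: 6


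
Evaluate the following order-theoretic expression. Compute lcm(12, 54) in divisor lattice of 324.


In a divisor lattice, join = lcm (least common multiple).
gcd(12,54) = 6
lcm(12,54) = 12*54/gcd = 648/6 = 108


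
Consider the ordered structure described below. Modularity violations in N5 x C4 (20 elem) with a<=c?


Modular law: if a <= c then a v (b ^ c) = (a v b) ^ c.
Check all triples (a,b,c) with a <= c among 20 elements.
  e.g. a=(a,0), b=(c,0), c=(b,0): lhs=(a,0) != rhs=(b,0)
  e.g. a=(a,0), b=(c,1), c=(b,0): lhs=(a,0) != rhs=(b,0)
Total violating triples: 40


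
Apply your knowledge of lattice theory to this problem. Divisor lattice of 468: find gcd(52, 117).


In a divisor lattice, meet = gcd (greatest common divisor).
By Euclidean algorithm or factoring: gcd(52,117) = 13


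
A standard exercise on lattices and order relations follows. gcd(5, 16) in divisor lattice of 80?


Meet=gcd.
gcd(5,16)=1


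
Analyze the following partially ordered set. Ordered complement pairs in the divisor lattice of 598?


Complement pair (a,b): a meet b = bottom, a join b = top.
Here: gcd(a,b)=1 and lcm(a,b)=598, i.e. a*b=598 with a,b coprime.
Pairs found: (1,598), (2,299), (13,46), (23,26), ... (4 more)
Total ordered pairs: 8


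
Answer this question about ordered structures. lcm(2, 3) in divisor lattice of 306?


Join=lcm.
gcd(2,3)=1
lcm=6


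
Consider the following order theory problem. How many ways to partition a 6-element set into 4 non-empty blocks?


S(n,k) = k*S(n-1,k) + S(n-1,k-1).
S(5,4) = 10, S(5,3) = 25
S(6,4) = 4*10 + 25 = 40 + 25
S(6,4) = 65


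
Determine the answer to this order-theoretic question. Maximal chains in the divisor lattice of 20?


A maximal chain goes from the minimum element to a maximal element via cover relations.
Counting all min-to-max paths in the cover graph.
Total maximal chains: 3


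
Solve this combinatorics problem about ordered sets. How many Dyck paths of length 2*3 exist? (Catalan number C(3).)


C(n) = C(2n, n) / (n+1).
C(6, 3) = 20
C(3) = 20 / 4 = 5


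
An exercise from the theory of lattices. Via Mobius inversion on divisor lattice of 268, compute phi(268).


phi(n) = n * prod_{p|n} (1 - 1/p).
Prime divisors of 268: [2, 67]
phi(268) = 268 * (1 - 1/2) * (1 - 1/67)
phi(268) = 132


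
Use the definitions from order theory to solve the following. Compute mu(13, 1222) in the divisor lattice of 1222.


In a divisor lattice, mu(a,b) = mu(b/a) where mu is the classical Mobius function.
b/a = 1222/13 = 94
Prime factorization of 94: primes [2, 47]
94 is squarefree with 2 prime factor(s), so mu(94) = (-1)^2 = 1


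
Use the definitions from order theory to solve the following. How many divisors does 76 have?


Divisors of 76: [1, 2, 4, 19, 38, 76]
Count: 6


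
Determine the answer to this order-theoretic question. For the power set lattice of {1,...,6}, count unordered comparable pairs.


A comparable pair {a,b} has a < b or b < a in the order.
Count unordered pairs where one element is strictly below the other.
Examples: {{},{1}}, {{},{2}}, {{},{3}}, {{},{4}}, ...
Total comparable pairs: 665


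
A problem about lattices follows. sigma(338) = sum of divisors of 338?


sigma(n) = sum of divisors.
Divisors of 338: [1, 2, 13, 26, 169, 338]
Sum = 549


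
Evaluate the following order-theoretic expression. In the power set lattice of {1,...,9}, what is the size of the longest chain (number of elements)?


A chain is a totally ordered subset; we count the number of elements in a maximum chain.
Compute, for each element x, the size of the longest chain ending at x:
  {}: 1
  {1}: 2
  {2}: 2
  {3}: 2
  {4}: 2
  {5}: 2
  ...
A maximum chain: {} < {1} < {1,2} < {1,2,3} < {1,2,3,4} < {1,2,3,4,5} < {1,2,3,4,5,6} < {1,2,3,4,5,6,7} < {1,2,3,4,5,6,7,8} < {1,2,3,4,5,6,7,8,9}
Number of elements in the longest chain: 10


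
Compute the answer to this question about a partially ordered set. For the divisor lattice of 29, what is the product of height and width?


Height = length of longest chain minus 1; width = size of largest antichain.
A maximum chain: 1 | 29  (height 1).
A maximum antichain: {1}  (width 1).
Product = 1 * 1 = 1


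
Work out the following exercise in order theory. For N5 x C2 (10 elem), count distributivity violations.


Distributive law: a ^ (b v c) = (a ^ b) v (a ^ c).
Check all 10^3 = 1000 ordered triples (a,b,c).
  e.g. a=(b,0), b=(a,0), c=(c,0): lhs=(b,0) != rhs=(a,0)
  e.g. a=(b,0), b=(a,0), c=(c,1): lhs=(b,0) != rhs=(a,0)
Total violating triples: 16


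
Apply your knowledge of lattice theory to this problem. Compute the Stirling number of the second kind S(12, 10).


S(n,k) = k*S(n-1,k) + S(n-1,k-1).
S(11,10) = 55, S(11,9) = 1155
S(12,10) = 10*55 + 1155 = 550 + 1155
S(12,10) = 1705


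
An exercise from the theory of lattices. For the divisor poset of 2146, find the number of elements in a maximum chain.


A chain is a totally ordered subset; we count the number of elements in a maximum chain.
Compute, for each element x, the size of the longest chain ending at x:
  1: 1
  2: 2
  29: 2
  37: 2
  58: 3
  74: 3
  ...
A maximum chain: 1 < 2 < 58 < 2146
Number of elements in the longest chain: 4


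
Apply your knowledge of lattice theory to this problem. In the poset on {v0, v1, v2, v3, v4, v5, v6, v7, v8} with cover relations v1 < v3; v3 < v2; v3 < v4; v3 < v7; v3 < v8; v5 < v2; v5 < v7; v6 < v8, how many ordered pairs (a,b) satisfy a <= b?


The order relation is {(a,b) : a <= b}, reflexive so it includes (a,a).
Examples: (v0,v0), (v1,v1), (v1,v2), (v1,v3), (v1,v4), ...
Total ordered pairs: 21


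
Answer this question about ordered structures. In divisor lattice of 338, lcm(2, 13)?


Join=lcm.
gcd(2,13)=1
lcm=26


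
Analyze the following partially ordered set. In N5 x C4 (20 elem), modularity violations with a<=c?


Modular law: if a <= c then a v (b ^ c) = (a v b) ^ c.
Check all triples (a,b,c) with a <= c among 20 elements.
  e.g. a=(a,0), b=(c,0), c=(b,0): lhs=(a,0) != rhs=(b,0)
  e.g. a=(a,0), b=(c,1), c=(b,0): lhs=(a,0) != rhs=(b,0)
Total violating triples: 40


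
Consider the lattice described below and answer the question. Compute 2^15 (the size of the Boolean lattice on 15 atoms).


Power set = 2^n.
2^15 = 32768


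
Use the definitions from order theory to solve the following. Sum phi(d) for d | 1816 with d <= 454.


Divisors of 1816 up to 454: [1, 2, 4, 8, 227, 454]
phi values: [1, 1, 2, 4, 226, 226]
Sum = 460


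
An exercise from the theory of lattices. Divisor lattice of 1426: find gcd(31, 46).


In a divisor lattice, meet = gcd (greatest common divisor).
By Euclidean algorithm or factoring: gcd(31,46) = 1


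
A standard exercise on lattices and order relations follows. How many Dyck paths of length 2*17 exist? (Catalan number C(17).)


C(n) = C(2n, n) / (n+1).
C(34, 17) = 2333606220
C(17) = 2333606220 / 18 = 129644790


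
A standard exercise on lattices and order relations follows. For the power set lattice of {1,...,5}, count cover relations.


A cover relation a -< b holds when a < b with no c strictly between.
Cover relations:
  {} -< {1}
  {} -< {2}
  {} -< {3}
  {} -< {4}
  {} -< {5}
  {1} -< {1,2}
  {1} -< {1,3}
  {1} -< {1,4}
  ...72 more
Total: 80


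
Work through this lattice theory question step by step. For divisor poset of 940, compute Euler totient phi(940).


phi(n) = n * prod_{p|n} (1 - 1/p).
Prime divisors of 940: [2, 5, 47]
phi(940) = 940 * (1 - 1/2) * (1 - 1/5) * (1 - 1/47)
phi(940) = 368


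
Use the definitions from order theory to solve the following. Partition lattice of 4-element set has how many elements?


B(n) = number of set partitions of an n-element set.
B(n) satisfies the recurrence: B(n+1) = sum_k C(n,k)*B(k).
B(4) = 15


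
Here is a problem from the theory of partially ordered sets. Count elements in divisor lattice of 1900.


Divisors of 1900: [1, 2, 4, 5, 10, 19, 20, 25, 38, 50, 76, 95, 100, 190, 380, 475, 950, 1900]
Count: 18


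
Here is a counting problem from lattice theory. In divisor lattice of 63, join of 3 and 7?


In a divisor lattice, join = lcm (least common multiple).
gcd(3,7) = 1
lcm(3,7) = 3*7/gcd = 21/1 = 21


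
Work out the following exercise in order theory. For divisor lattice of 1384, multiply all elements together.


Divisors of 1384: [1, 2, 4, 8, 173, 346, 692, 1384]
Product = n^(d(n)/2) = 1384^(8/2)
Product = 3668971687936


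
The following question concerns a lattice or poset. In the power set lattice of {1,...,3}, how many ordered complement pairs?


Complement pair (a,b): a meet b = bottom, a join b = top.
Here: A intersect B = {} and A union B = {1,...,3}.
Pairs found: ({},{1,2,3}), ({1},{2,3}), ({2},{1,3}), ({3},{1,2}), ... (4 more)
Total ordered pairs: 8


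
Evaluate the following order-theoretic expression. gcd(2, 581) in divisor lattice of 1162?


Meet=gcd.
gcd(2,581)=1


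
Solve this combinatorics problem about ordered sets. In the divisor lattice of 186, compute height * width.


Height = length of longest chain minus 1; width = size of largest antichain.
A maximum chain: 1 | 31 | 93 | 186  (height 3).
A maximum antichain: {2, 3, 31}  (width 3).
Product = 3 * 3 = 9


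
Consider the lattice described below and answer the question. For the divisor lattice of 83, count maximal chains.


A maximal chain goes from the minimum element to a maximal element via cover relations.
Counting all min-to-max paths in the cover graph.
Total maximal chains: 1


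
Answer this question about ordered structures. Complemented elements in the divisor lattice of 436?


An element a is complemented if some b has a meet b = bottom, a join b = top.
a is complemented iff gcd(a, n/a)=1, i.e. a is a unitary divisor of 436.
Complemented elements: 1, 4, 109, 436
Count: 4


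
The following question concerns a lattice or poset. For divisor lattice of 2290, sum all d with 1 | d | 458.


Interval [1,458] in divisors of 2290: [1, 2, 229, 458]
Sum = 690


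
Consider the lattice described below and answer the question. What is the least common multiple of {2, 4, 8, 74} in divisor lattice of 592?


In a divisor lattice, join = lcm (least common multiple).
Compute lcm iteratively: start with first element, then lcm(current, next).
Elements: [2, 4, 8, 74]
lcm(2,4) = 4
lcm(4,8) = 8
lcm(8,74) = 296
Final lcm = 296


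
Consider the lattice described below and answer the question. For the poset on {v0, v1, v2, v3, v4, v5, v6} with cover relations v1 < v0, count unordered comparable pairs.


A comparable pair {a,b} has a < b or b < a in the order.
Count unordered pairs where one element is strictly below the other.
Examples: {v0,v1}
Total comparable pairs: 1


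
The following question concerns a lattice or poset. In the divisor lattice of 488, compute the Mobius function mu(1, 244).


In a divisor lattice, mu(a,b) = mu(b/a) where mu is the classical Mobius function.
b/a = 244/1 = 244
Prime factorization of 244: primes [2, 61]
244 is not squarefree, so mu(244) = 0


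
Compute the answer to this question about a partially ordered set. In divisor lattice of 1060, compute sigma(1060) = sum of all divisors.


sigma(n) = sum of divisors.
Divisors of 1060: [1, 2, 4, 5, 10, 20, 53, 106, 212, 265, 530, 1060]
Sum = 2268


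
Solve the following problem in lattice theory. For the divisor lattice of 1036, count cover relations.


A cover relation a -< b holds when a < b with no c strictly between.
Cover relations:
  1 -< 2
  1 -< 7
  1 -< 37
  2 -< 4
  2 -< 14
  2 -< 74
  4 -< 28
  4 -< 148
  ...12 more
Total: 20


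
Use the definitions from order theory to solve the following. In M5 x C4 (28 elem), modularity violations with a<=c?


Modular law: if a <= c then a v (b ^ c) = (a v b) ^ c.
Check all triples (a,b,c) with a <= c among 28 elements.
This lattice is modular (diamonds M_m and their chain-products are modular).
Total violating triples: 0


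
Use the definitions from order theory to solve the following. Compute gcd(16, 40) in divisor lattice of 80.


In a divisor lattice, meet = gcd (greatest common divisor).
By Euclidean algorithm or factoring: gcd(16,40) = 8


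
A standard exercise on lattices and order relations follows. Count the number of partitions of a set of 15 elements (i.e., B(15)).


B(n) = number of set partitions of an n-element set.
B(n) satisfies the recurrence: B(n+1) = sum_k C(n,k)*B(k).
B(15) = 1382958545


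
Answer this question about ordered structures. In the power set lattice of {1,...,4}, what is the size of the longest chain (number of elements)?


A chain is a totally ordered subset; we count the number of elements in a maximum chain.
Compute, for each element x, the size of the longest chain ending at x:
  {}: 1
  {1}: 2
  {2}: 2
  {3}: 2
  {4}: 2
  {1,2}: 3
  ...
A maximum chain: {} < {1} < {1,2} < {1,2,3} < {1,2,3,4}
Number of elements in the longest chain: 5


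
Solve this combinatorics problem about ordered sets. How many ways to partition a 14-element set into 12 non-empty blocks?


S(n,k) = k*S(n-1,k) + S(n-1,k-1).
S(13,12) = 78, S(13,11) = 2431
S(14,12) = 12*78 + 2431 = 936 + 2431
S(14,12) = 3367


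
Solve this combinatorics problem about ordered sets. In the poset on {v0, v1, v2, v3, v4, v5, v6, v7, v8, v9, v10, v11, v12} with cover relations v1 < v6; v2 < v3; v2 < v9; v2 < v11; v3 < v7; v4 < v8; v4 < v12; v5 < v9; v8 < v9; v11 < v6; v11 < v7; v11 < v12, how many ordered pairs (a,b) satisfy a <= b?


The order relation is {(a,b) : a <= b}, reflexive so it includes (a,a).
Examples: (v0,v0), (v1,v1), (v1,v6), (v10,v10), (v11,v11), ...
Total ordered pairs: 29


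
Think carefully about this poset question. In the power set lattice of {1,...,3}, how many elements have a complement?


An element a is complemented if some b has a meet b = bottom, a join b = top.
every subset A has complement S\A, so all elements are complemented.
Complemented elements: {}, {1}, {2}, {3}, {1,2}, {1,3}, ... (2 more)
Count: 8


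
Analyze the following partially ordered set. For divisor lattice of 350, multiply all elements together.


Divisors of 350: [1, 2, 5, 7, 10, 14, 25, 35, 50, 70, 175, 350]
Product = n^(d(n)/2) = 350^(12/2)
Product = 1838265625000000


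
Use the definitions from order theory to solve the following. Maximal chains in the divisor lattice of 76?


A maximal chain goes from the minimum element to a maximal element via cover relations.
Counting all min-to-max paths in the cover graph.
Total maximal chains: 3


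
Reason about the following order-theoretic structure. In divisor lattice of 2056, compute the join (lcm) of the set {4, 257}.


In a divisor lattice, join = lcm (least common multiple).
Compute lcm iteratively: start with first element, then lcm(current, next).
Elements: [4, 257]
lcm(4,257) = 1028
Final lcm = 1028


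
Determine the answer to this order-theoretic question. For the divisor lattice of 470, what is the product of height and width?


Height = length of longest chain minus 1; width = size of largest antichain.
A maximum chain: 1 | 47 | 235 | 470  (height 3).
A maximum antichain: {2, 5, 47}  (width 3).
Product = 3 * 3 = 9


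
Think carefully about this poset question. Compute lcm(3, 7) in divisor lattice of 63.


In a divisor lattice, join = lcm (least common multiple).
gcd(3,7) = 1
lcm(3,7) = 3*7/gcd = 21/1 = 21


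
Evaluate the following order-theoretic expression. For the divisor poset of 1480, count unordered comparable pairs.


A comparable pair {a,b} has a < b or b < a in the order.
Count unordered pairs where one element is strictly below the other.
Examples: {1,2}, {1,4}, {1,5}, {1,8}, ...
Total comparable pairs: 74


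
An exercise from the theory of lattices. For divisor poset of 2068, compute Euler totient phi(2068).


phi(n) = n * prod_{p|n} (1 - 1/p).
Prime divisors of 2068: [2, 11, 47]
phi(2068) = 2068 * (1 - 1/2) * (1 - 1/11) * (1 - 1/47)
phi(2068) = 920


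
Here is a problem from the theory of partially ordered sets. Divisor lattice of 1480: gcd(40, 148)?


Meet=gcd.
gcd(40,148)=4


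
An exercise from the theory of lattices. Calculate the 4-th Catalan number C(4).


C(n) = C(2n, n) / (n+1).
C(8, 4) = 70
C(4) = 70 / 5 = 14


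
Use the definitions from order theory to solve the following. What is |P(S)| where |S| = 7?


Power set = 2^n.
2^7 = 128


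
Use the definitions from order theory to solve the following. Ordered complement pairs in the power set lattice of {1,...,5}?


Complement pair (a,b): a meet b = bottom, a join b = top.
Here: A intersect B = {} and A union B = {1,...,5}.
Pairs found: ({},{1,2,3,4,5}), ({1},{2,3,4,5}), ({2},{1,3,4,5}), ({3},{1,2,4,5}), ... (28 more)
Total ordered pairs: 32


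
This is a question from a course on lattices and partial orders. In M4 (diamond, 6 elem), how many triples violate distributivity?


Distributive law: a ^ (b v c) = (a ^ b) v (a ^ c).
Check all 6^3 = 216 ordered triples (a,b,c).
  e.g. a=a1, b=a2, c=a3: lhs=a1 != rhs=0
  e.g. a=a1, b=a2, c=a4: lhs=a1 != rhs=0
Total violating triples: 24


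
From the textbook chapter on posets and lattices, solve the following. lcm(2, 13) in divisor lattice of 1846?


Join=lcm.
gcd(2,13)=1
lcm=26


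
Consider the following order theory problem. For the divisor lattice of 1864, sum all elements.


sigma(n) = sum of divisors.
Divisors of 1864: [1, 2, 4, 8, 233, 466, 932, 1864]
Sum = 3510


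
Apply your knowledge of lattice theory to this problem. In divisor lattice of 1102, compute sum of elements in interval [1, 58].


Interval [1,58] in divisors of 1102: [1, 2, 29, 58]
Sum = 90


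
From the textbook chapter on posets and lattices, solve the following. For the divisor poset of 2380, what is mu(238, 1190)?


In a divisor lattice, mu(a,b) = mu(b/a) where mu is the classical Mobius function.
b/a = 1190/238 = 5
Prime factorization of 5: primes [5]
5 is squarefree with 1 prime factor(s), so mu(5) = (-1)^1 = -1


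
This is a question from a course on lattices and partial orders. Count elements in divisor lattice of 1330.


Divisors of 1330: [1, 2, 5, 7, 10, 14, 19, 35, 38, 70, 95, 133, 190, 266, 665, 1330]
Count: 16


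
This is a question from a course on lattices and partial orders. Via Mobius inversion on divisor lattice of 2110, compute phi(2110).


phi(n) = n * prod_{p|n} (1 - 1/p).
Prime divisors of 2110: [2, 5, 211]
phi(2110) = 2110 * (1 - 1/2) * (1 - 1/5) * (1 - 1/211)
phi(2110) = 840


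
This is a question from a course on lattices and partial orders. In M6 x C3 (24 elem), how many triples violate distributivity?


Distributive law: a ^ (b v c) = (a ^ b) v (a ^ c).
Check all 24^3 = 13824 ordered triples (a,b,c).
  e.g. a=(a1,0), b=(a2,0), c=(a3,0): lhs=(a1,0) != rhs=(0,0)
  e.g. a=(a1,0), b=(a2,0), c=(a3,1): lhs=(a1,0) != rhs=(0,0)
Total violating triples: 3240


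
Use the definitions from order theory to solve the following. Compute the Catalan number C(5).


C(n) = C(2n, n) / (n+1).
C(10, 5) = 252
C(5) = 252 / 6 = 42


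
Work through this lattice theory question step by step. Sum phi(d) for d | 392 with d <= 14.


Divisors of 392 up to 14: [1, 2, 4, 7, 8, 14]
phi values: [1, 1, 2, 6, 4, 6]
Sum = 20


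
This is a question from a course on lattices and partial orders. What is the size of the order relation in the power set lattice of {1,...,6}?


The order relation is {(a,b) : a <= b}, reflexive so it includes (a,a).
Examples: ({},{}), ({},{1,2}), ({},{1,2,3}), ({},{1,2,3,4}), ({},{1,2,3,4,5}), ...
Total ordered pairs: 729


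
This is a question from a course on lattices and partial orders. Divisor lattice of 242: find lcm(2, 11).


In a divisor lattice, join = lcm (least common multiple).
gcd(2,11) = 1
lcm(2,11) = 2*11/gcd = 22/1 = 22


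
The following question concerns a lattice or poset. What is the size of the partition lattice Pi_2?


B(n) = number of set partitions of an n-element set.
B(n) satisfies the recurrence: B(n+1) = sum_k C(n,k)*B(k).
B(2) = 2


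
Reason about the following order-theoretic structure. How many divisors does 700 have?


Divisors of 700: [1, 2, 4, 5, 7, 10, 14, 20, 25, 28, 35, 50, 70, 100, 140, 175, 350, 700]
Count: 18


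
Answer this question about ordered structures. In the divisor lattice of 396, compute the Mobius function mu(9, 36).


In a divisor lattice, mu(a,b) = mu(b/a) where mu is the classical Mobius function.
b/a = 36/9 = 4
Prime factorization of 4: primes [2]
4 is not squarefree, so mu(4) = 0


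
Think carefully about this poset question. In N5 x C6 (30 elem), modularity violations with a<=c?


Modular law: if a <= c then a v (b ^ c) = (a v b) ^ c.
Check all triples (a,b,c) with a <= c among 30 elements.
  e.g. a=(a,0), b=(c,0), c=(b,0): lhs=(a,0) != rhs=(b,0)
  e.g. a=(a,0), b=(c,1), c=(b,0): lhs=(a,0) != rhs=(b,0)
Total violating triples: 126


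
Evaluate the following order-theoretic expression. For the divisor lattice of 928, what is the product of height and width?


Height = length of longest chain minus 1; width = size of largest antichain.
A maximum chain: 1 | 29 | 58 | 116 | 232 | 464 | 928  (height 6).
A maximum antichain: {2, 29}  (width 2).
Product = 6 * 2 = 12


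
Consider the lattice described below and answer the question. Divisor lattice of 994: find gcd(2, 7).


In a divisor lattice, meet = gcd (greatest common divisor).
By Euclidean algorithm or factoring: gcd(2,7) = 1


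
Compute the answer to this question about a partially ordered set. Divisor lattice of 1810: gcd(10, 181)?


Meet=gcd.
gcd(10,181)=1


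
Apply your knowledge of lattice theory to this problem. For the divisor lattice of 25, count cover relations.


A cover relation a -< b holds when a < b with no c strictly between.
Cover relations:
  1 -< 5
  5 -< 25
Total: 2


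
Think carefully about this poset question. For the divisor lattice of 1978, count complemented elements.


An element a is complemented if some b has a meet b = bottom, a join b = top.
a is complemented iff gcd(a, n/a)=1, i.e. a is a unitary divisor of 1978.
Complemented elements: 1, 2, 23, 43, 46, 86, ... (2 more)
Count: 8


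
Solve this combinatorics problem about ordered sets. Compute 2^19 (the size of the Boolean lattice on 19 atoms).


Power set = 2^n.
2^19 = 524288


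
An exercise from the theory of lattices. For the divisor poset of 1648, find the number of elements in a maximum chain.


A chain is a totally ordered subset; we count the number of elements in a maximum chain.
Compute, for each element x, the size of the longest chain ending at x:
  1: 1
  2: 2
  103: 2
  4: 3
  8: 4
  206: 3
  ...
A maximum chain: 1 < 2 < 4 < 8 < 16 < 1648
Number of elements in the longest chain: 6


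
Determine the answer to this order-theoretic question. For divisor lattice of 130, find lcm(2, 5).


In a divisor lattice, join = lcm (least common multiple).
Compute lcm iteratively: start with first element, then lcm(current, next).
Elements: [2, 5]
lcm(2,5) = 10
Final lcm = 10


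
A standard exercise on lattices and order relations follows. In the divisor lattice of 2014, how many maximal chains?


A maximal chain goes from the minimum element to a maximal element via cover relations.
Counting all min-to-max paths in the cover graph.
Total maximal chains: 6


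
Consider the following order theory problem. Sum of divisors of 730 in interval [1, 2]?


Interval [1,2] in divisors of 730: [1, 2]
Sum = 3


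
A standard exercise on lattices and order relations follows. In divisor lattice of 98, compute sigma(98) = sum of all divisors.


sigma(n) = sum of divisors.
Divisors of 98: [1, 2, 7, 14, 49, 98]
Sum = 171


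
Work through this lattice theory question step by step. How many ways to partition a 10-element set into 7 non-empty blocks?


S(n,k) = k*S(n-1,k) + S(n-1,k-1).
S(9,7) = 462, S(9,6) = 2646
S(10,7) = 7*462 + 2646 = 3234 + 2646
S(10,7) = 5880


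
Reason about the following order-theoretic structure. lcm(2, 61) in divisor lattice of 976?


Join=lcm.
gcd(2,61)=1
lcm=122


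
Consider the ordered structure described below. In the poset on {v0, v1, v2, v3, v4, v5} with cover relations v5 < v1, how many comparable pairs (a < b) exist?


A comparable pair {a,b} has a < b or b < a in the order.
Count unordered pairs where one element is strictly below the other.
Examples: {v1,v5}
Total comparable pairs: 1


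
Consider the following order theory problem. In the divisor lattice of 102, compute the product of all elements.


Divisors of 102: [1, 2, 3, 6, 17, 34, 51, 102]
Product = n^(d(n)/2) = 102^(8/2)
Product = 108243216


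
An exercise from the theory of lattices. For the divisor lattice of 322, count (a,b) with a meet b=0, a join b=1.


Complement pair (a,b): a meet b = bottom, a join b = top.
Here: gcd(a,b)=1 and lcm(a,b)=322, i.e. a*b=322 with a,b coprime.
Pairs found: (1,322), (2,161), (7,46), (14,23), ... (4 more)
Total ordered pairs: 8


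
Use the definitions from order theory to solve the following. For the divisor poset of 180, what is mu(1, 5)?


In a divisor lattice, mu(a,b) = mu(b/a) where mu is the classical Mobius function.
b/a = 5/1 = 5
Prime factorization of 5: primes [5]
5 is squarefree with 1 prime factor(s), so mu(5) = (-1)^1 = -1


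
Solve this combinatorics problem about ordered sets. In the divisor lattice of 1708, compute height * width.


Height = length of longest chain minus 1; width = size of largest antichain.
A maximum chain: 1 | 61 | 427 | 854 | 1708  (height 4).
A maximum antichain: {4, 14, 122, 427}  (width 4).
Product = 4 * 4 = 16


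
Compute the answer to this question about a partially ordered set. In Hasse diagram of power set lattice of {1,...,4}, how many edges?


A cover relation a -< b holds when a < b with no c strictly between.
Cover relations:
  {} -< {1}
  {} -< {2}
  {} -< {3}
  {} -< {4}
  {1} -< {1,2}
  {1} -< {1,3}
  {1} -< {1,4}
  {2} -< {1,2}
  ...24 more
Total: 32


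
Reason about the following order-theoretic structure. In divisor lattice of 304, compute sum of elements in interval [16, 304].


Interval [16,304] in divisors of 304: [16, 304]
Sum = 320


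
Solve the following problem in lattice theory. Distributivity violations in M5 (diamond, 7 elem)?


Distributive law: a ^ (b v c) = (a ^ b) v (a ^ c).
Check all 7^3 = 343 ordered triples (a,b,c).
  e.g. a=a1, b=a2, c=a3: lhs=a1 != rhs=0
  e.g. a=a1, b=a2, c=a4: lhs=a1 != rhs=0
Total violating triples: 60


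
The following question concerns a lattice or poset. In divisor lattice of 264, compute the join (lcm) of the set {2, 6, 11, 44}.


In a divisor lattice, join = lcm (least common multiple).
Compute lcm iteratively: start with first element, then lcm(current, next).
Elements: [2, 6, 11, 44]
lcm(2,6) = 6
lcm(6,11) = 66
lcm(66,44) = 132
Final lcm = 132


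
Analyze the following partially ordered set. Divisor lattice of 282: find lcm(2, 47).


In a divisor lattice, join = lcm (least common multiple).
gcd(2,47) = 1
lcm(2,47) = 2*47/gcd = 94/1 = 94


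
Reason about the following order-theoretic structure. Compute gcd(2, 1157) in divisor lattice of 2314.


In a divisor lattice, meet = gcd (greatest common divisor).
By Euclidean algorithm or factoring: gcd(2,1157) = 1


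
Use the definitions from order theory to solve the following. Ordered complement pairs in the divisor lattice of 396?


Complement pair (a,b): a meet b = bottom, a join b = top.
Here: gcd(a,b)=1 and lcm(a,b)=396, i.e. a*b=396 with a,b coprime.
Pairs found: (1,396), (4,99), (9,44), (11,36), ... (4 more)
Total ordered pairs: 8


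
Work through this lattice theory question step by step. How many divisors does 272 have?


Divisors of 272: [1, 2, 4, 8, 16, 17, 34, 68, 136, 272]
Count: 10


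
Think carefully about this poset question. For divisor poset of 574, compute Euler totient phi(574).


phi(n) = n * prod_{p|n} (1 - 1/p).
Prime divisors of 574: [2, 7, 41]
phi(574) = 574 * (1 - 1/2) * (1 - 1/7) * (1 - 1/41)
phi(574) = 240


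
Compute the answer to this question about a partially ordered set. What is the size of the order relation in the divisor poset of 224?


The order relation is {(a,b) : a <= b}, reflexive so it includes (a,a).
Examples: (1,1), (1,112), (1,14), (1,16), (1,2), ...
Total ordered pairs: 63


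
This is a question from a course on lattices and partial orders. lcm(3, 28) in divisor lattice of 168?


Join=lcm.
gcd(3,28)=1
lcm=84


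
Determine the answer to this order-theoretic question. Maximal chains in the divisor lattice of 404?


A maximal chain goes from the minimum element to a maximal element via cover relations.
Counting all min-to-max paths in the cover graph.
Total maximal chains: 3


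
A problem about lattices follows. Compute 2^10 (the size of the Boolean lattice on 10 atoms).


Power set = 2^n.
2^10 = 1024


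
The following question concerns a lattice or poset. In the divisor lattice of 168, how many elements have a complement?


An element a is complemented if some b has a meet b = bottom, a join b = top.
a is complemented iff gcd(a, n/a)=1, i.e. a is a unitary divisor of 168.
Complemented elements: 1, 3, 7, 8, 21, 24, ... (2 more)
Count: 8


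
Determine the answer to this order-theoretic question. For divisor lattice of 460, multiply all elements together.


Divisors of 460: [1, 2, 4, 5, 10, 20, 23, 46, 92, 115, 230, 460]
Product = n^(d(n)/2) = 460^(12/2)
Product = 9474296896000000


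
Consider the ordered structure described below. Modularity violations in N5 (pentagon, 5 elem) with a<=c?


Modular law: if a <= c then a v (b ^ c) = (a v b) ^ c.
Check all triples (a,b,c) with a <= c among 5 elements.
  e.g. a=a, b=c, c=b: lhs=a != rhs=b
Total violating triples: 1


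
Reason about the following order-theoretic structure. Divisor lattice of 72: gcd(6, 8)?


Meet=gcd.
gcd(6,8)=2


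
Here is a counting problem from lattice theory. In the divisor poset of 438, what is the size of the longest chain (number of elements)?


A chain is a totally ordered subset; we count the number of elements in a maximum chain.
Compute, for each element x, the size of the longest chain ending at x:
  1: 1
  2: 2
  3: 2
  73: 2
  6: 3
  146: 3
  ...
A maximum chain: 1 < 2 < 6 < 438
Number of elements in the longest chain: 4


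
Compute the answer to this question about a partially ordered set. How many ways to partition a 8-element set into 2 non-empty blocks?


S(n,k) = k*S(n-1,k) + S(n-1,k-1).
S(7,2) = 63, S(7,1) = 1
S(8,2) = 2*63 + 1 = 126 + 1
S(8,2) = 127


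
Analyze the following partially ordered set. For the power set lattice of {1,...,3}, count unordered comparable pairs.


A comparable pair {a,b} has a < b or b < a in the order.
Count unordered pairs where one element is strictly below the other.
Examples: {{},{1}}, {{},{2}}, {{},{3}}, {{},{1,2}}, ...
Total comparable pairs: 19


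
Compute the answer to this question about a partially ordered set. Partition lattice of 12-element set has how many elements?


B(n) = number of set partitions of an n-element set.
B(n) satisfies the recurrence: B(n+1) = sum_k C(n,k)*B(k).
B(12) = 4213597


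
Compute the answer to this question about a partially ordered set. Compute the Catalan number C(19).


C(n) = C(2n, n) / (n+1).
C(38, 19) = 35345263800
C(19) = 35345263800 / 20 = 1767263190


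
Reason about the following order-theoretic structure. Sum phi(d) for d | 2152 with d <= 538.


Divisors of 2152 up to 538: [1, 2, 4, 8, 269, 538]
phi values: [1, 1, 2, 4, 268, 268]
Sum = 544


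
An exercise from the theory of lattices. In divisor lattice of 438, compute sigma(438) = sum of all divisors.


sigma(n) = sum of divisors.
Divisors of 438: [1, 2, 3, 6, 73, 146, 219, 438]
Sum = 888


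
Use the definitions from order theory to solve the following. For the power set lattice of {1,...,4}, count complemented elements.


An element a is complemented if some b has a meet b = bottom, a join b = top.
every subset A has complement S\A, so all elements are complemented.
Complemented elements: {}, {1}, {2}, {3}, {4}, {1,2}, ... (10 more)
Count: 16


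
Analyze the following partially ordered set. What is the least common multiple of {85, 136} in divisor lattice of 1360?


In a divisor lattice, join = lcm (least common multiple).
Compute lcm iteratively: start with first element, then lcm(current, next).
Elements: [85, 136]
lcm(85,136) = 680
Final lcm = 680


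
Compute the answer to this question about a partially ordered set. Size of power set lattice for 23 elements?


Power set = 2^n.
2^23 = 8388608


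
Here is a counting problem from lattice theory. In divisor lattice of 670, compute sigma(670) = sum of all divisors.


sigma(n) = sum of divisors.
Divisors of 670: [1, 2, 5, 10, 67, 134, 335, 670]
Sum = 1224


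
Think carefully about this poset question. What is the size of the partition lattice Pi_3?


B(n) = number of set partitions of an n-element set.
B(n) satisfies the recurrence: B(n+1) = sum_k C(n,k)*B(k).
B(3) = 5


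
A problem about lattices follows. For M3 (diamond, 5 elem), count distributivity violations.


Distributive law: a ^ (b v c) = (a ^ b) v (a ^ c).
Check all 5^3 = 125 ordered triples (a,b,c).
  e.g. a=a1, b=a2, c=a3: lhs=a1 != rhs=0
  e.g. a=a1, b=a3, c=a2: lhs=a1 != rhs=0
Total violating triples: 6


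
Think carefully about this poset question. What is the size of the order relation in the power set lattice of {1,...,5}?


The order relation is {(a,b) : a <= b}, reflexive so it includes (a,a).
Examples: ({},{}), ({},{1,2}), ({},{1,2,3}), ({},{1,2,3,4}), ({},{1,2,3,4,5}), ...
Total ordered pairs: 243


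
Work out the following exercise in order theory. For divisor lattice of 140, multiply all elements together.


Divisors of 140: [1, 2, 4, 5, 7, 10, 14, 20, 28, 35, 70, 140]
Product = n^(d(n)/2) = 140^(12/2)
Product = 7529536000000


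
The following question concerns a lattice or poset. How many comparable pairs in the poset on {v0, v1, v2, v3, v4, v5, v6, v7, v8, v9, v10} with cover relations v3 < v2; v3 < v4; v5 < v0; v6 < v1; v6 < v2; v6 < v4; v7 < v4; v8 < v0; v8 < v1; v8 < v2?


A comparable pair {a,b} has a < b or b < a in the order.
Count unordered pairs where one element is strictly below the other.
Examples: {v0,v5}, {v0,v8}, {v1,v6}, {v1,v8}, ...
Total comparable pairs: 10


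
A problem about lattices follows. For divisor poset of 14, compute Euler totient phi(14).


phi(n) = n * prod_{p|n} (1 - 1/p).
Prime divisors of 14: [2, 7]
phi(14) = 14 * (1 - 1/2) * (1 - 1/7)
phi(14) = 6


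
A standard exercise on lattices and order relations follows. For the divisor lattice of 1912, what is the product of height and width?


Height = length of longest chain minus 1; width = size of largest antichain.
A maximum chain: 1 | 239 | 478 | 956 | 1912  (height 4).
A maximum antichain: {2, 239}  (width 2).
Product = 4 * 2 = 8


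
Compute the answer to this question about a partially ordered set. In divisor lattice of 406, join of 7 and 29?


In a divisor lattice, join = lcm (least common multiple).
gcd(7,29) = 1
lcm(7,29) = 7*29/gcd = 203/1 = 203


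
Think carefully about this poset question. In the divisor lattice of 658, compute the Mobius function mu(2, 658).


In a divisor lattice, mu(a,b) = mu(b/a) where mu is the classical Mobius function.
b/a = 658/2 = 329
Prime factorization of 329: primes [7, 47]
329 is squarefree with 2 prime factor(s), so mu(329) = (-1)^2 = 1


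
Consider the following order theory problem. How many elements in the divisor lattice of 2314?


Divisors of 2314: [1, 2, 13, 26, 89, 178, 1157, 2314]
Count: 8


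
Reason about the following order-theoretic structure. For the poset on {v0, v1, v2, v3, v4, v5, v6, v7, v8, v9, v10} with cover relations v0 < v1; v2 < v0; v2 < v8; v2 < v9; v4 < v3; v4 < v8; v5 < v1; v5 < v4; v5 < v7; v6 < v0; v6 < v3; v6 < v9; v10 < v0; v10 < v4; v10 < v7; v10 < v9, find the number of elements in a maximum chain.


A chain is a totally ordered subset; we count the number of elements in a maximum chain.
Compute, for each element x, the size of the longest chain ending at x:
  v2: 1
  v5: 1
  v6: 1
  v10: 1
  v4: 2
  v7: 2
  ...
A maximum chain: v2 < v0 < v1
Number of elements in the longest chain: 3


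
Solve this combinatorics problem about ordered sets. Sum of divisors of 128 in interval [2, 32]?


Interval [2,32] in divisors of 128: [2, 4, 8, 16, 32]
Sum = 62
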